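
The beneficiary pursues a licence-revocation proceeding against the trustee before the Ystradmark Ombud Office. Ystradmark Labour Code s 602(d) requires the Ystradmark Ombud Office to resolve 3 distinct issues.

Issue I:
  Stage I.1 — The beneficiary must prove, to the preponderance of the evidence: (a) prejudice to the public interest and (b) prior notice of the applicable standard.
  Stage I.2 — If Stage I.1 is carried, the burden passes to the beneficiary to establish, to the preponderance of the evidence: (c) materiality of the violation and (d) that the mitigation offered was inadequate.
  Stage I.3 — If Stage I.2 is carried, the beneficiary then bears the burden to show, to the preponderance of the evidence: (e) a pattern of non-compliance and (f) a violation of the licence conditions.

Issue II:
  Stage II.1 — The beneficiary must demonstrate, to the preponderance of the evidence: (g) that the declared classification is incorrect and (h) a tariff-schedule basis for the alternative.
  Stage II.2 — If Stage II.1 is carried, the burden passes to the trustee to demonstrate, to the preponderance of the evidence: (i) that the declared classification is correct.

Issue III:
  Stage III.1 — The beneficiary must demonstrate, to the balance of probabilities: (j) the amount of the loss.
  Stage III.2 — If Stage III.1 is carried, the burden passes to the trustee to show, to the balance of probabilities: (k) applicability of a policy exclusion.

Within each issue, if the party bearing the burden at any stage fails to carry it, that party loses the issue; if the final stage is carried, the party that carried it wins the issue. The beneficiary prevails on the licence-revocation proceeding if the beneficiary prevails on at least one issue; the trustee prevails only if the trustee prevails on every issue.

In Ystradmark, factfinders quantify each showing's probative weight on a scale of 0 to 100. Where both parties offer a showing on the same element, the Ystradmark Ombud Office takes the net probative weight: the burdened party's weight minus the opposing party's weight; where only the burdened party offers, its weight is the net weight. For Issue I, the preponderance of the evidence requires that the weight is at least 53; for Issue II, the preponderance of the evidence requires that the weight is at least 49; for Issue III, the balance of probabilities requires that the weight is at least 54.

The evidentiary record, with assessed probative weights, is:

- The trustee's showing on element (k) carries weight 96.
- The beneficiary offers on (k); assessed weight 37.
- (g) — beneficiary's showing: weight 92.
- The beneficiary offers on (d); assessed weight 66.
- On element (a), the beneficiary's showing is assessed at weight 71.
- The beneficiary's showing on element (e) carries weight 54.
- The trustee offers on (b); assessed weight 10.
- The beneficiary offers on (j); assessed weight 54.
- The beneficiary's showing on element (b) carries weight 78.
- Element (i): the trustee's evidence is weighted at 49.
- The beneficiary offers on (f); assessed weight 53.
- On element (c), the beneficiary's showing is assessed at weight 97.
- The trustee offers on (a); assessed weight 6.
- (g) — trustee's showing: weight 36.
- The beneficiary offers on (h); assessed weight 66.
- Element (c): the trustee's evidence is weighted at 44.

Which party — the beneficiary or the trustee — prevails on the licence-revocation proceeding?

— Issue I —
At Stage I.1 the beneficiary must meet the preponderance of the evidence (weight is at least 53): on (a) the weight is 71 less the opposing 6 gives net 65, ≥ 53, so (a) meets the standard; on (b) the weight is 78 less the opposing 10 gives net 68, which does reach 53, so (b) meets the standard.
  Stage I.1 carried; the burden remains with the beneficiary.
At Stage I.2 the beneficiary must meet the preponderance of the evidence (weight is at least 53): on (c) the weight is 97 less the opposing 44 gives net 53, ≥ 53, so (c) meets the standard; on (d) the weight is 66, ≥ 53, so (d) meets the standard.
  Stage I.2 is satisfied; the beneficiary continues to bear the burden.
At Stage I.3 the beneficiary must meet the preponderance of the evidence (weight is at least 53): on (e) the weight is 54, which does reach 53, so (e) meets the standard; on (f) the weight is 53, ≥ 53, so (f) meets the standard.
  The beneficiary carries the last stage.
Every stage carried; the beneficiary prevails on this issue.
— Issue II —
At Stage II.1 the beneficiary must meet the preponderance of the evidence (weight is at least 49): on (g) the weight is 92 less the opposing 36 gives net 56, ≥ 49, so (g) meets the standard; on (h) the weight is 66, which does reach 49, so (h) meets the standard.
  Stage II.1 carried; the burden shifts to the trustee.
At Stage II.2 the trustee must meet the preponderance of the evidence (weight is at least 49): on (i) the weight is 49, ≥ 49, so (i) meets the standard.
  Stage II.2 carried; the final stage is satisfied.
With every stage satisfied, the trustee prevails on this issue.
— Issue III —
At Stage III.1 the beneficiary must meet the balance of probabilities (weight is at least 54): on (j) the weight is 54, which does reach 54, so (j) meets the standard.
  Stage III.1 carried; the burden shifts to the trustee.
At Stage III.2 the trustee must meet the balance of probabilities (weight is at least 54): on (k) the weight is 96 less the opposing 37 gives net 59, ≥ 54, so (k) meets the standard.
  Stage III.2 carried; the final stage is satisfied.
Every stage carried; the trustee prevails on this issue.
Per-issue: Issue I → beneficiary; Issue II → trustee; Issue III → trustee. The beneficiary must prevail on at least one issue; overall, the beneficiary prevails.

beneficiary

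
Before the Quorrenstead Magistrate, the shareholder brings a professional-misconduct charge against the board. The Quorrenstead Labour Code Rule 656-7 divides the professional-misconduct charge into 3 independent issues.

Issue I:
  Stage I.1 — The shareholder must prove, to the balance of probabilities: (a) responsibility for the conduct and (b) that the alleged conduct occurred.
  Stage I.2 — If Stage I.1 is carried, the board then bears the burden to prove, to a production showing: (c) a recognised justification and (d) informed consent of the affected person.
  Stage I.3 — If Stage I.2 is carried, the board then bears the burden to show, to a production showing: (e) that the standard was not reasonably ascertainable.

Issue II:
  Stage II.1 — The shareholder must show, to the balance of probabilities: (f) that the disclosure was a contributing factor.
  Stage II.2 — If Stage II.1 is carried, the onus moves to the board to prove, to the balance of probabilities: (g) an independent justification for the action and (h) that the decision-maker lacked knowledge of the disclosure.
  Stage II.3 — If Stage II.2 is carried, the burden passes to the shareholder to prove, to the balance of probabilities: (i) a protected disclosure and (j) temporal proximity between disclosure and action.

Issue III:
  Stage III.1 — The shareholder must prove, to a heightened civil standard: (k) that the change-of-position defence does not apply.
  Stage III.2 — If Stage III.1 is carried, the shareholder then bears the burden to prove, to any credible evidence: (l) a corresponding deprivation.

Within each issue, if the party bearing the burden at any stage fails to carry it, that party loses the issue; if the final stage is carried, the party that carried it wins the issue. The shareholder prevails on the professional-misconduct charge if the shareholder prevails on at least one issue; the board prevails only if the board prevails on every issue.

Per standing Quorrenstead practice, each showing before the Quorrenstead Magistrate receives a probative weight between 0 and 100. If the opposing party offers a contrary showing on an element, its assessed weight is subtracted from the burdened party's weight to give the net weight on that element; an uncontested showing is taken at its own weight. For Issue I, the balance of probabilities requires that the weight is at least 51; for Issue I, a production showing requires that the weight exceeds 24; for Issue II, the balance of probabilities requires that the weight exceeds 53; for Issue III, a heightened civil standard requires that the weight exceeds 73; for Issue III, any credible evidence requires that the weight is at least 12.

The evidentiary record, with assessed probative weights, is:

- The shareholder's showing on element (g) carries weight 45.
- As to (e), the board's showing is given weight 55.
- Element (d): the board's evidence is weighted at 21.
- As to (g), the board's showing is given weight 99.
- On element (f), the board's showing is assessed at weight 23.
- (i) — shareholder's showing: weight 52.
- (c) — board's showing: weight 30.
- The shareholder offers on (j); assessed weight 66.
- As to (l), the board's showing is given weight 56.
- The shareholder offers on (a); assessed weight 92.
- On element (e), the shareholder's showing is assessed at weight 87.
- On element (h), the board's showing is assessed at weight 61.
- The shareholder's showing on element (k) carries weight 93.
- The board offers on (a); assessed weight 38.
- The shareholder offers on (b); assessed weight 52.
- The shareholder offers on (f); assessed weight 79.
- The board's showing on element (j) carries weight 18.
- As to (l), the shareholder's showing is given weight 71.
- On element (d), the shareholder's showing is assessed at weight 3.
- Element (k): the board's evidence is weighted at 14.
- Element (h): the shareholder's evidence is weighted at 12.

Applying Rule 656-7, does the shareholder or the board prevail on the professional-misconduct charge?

shareholder

— Issue I —
At Stage I.1 the shareholder must meet the balance of probabilities (weight is at least 51): on (a) the weight is 92 less the opposing 38 gives net 54, ≥ 51, so (a) meets the standard; on (b) the weight is 52, ≥ 51, so (b) meets the standard.
  Stage I.1 is satisfied; the onus moves to the board.
At Stage I.2 the board must meet a production showing (weight exceeds 24): on (c) the weight is 30, which does exceed 24, so (c) meets the standard; on (d) the weight is 21 less the opposing 3 gives net 18, which does not exceed 24, so (d) does not meet the standard.
  The board does not carry Stage I.2.
The shareholder prevails on this issue.
— Issue II —
Stage II.1 (shareholder, the balance of probabilities, weight exceeds 53): (f) net 79−23=56 > 53 — meets.
  All elements met. The burden passes to the board.
Stage II.2 (board, the balance of probabilities, weight exceeds 53): (g) net 99−45=54 > 53 — meets; (h) net 61−12=49 ≤ 53 — fails.
  The board does not carry Stage II.2.
The shareholder prevails on this issue.
— Issue III —
Stage III.1 (shareholder, a heightened civil standard, weight exceeds 73): (k) net 93−14=79 > 73 — meets.
  All elements met. The shareholder retains the burden for Stage III.2.
Stage III.2 (shareholder, any credible evidence, weight is at least 12): (l) net 71−56=15 ≥ 12 — meets.
  All elements met at the final stage.
All stages carried — the shareholder prevails on this issue.
Per-issue: Issue I → shareholder; Issue II → shareholder; Issue III → shareholder. The shareholder must prevail on at least one issue; overall, the shareholder prevails.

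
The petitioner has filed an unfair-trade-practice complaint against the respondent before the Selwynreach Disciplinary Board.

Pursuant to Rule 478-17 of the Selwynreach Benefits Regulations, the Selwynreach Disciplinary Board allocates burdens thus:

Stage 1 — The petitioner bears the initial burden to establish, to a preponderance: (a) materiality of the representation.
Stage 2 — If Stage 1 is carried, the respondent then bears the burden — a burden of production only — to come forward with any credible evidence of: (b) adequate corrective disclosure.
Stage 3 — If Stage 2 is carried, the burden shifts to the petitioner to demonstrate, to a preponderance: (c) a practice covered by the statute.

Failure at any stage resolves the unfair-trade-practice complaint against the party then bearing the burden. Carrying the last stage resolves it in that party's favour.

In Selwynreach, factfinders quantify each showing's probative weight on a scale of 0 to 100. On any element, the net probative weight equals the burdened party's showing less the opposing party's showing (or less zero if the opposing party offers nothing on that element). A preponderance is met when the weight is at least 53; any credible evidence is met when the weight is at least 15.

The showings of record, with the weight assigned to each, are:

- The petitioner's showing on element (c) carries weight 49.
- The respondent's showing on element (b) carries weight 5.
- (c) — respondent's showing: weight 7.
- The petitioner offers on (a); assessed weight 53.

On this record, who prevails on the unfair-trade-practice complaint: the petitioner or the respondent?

Stage 1 (petitioner, a preponderance, weight is at least 53): (a) 53 ≥ 53 — meets.
  Stage 1 is satisfied; the onus moves to the respondent.
Stage 2 (respondent, any credible evidence, weight is at least 15): (b) 5 < 15 — fails.
  The respondent does not carry Stage 2.
So the petitioner prevails.

petitioner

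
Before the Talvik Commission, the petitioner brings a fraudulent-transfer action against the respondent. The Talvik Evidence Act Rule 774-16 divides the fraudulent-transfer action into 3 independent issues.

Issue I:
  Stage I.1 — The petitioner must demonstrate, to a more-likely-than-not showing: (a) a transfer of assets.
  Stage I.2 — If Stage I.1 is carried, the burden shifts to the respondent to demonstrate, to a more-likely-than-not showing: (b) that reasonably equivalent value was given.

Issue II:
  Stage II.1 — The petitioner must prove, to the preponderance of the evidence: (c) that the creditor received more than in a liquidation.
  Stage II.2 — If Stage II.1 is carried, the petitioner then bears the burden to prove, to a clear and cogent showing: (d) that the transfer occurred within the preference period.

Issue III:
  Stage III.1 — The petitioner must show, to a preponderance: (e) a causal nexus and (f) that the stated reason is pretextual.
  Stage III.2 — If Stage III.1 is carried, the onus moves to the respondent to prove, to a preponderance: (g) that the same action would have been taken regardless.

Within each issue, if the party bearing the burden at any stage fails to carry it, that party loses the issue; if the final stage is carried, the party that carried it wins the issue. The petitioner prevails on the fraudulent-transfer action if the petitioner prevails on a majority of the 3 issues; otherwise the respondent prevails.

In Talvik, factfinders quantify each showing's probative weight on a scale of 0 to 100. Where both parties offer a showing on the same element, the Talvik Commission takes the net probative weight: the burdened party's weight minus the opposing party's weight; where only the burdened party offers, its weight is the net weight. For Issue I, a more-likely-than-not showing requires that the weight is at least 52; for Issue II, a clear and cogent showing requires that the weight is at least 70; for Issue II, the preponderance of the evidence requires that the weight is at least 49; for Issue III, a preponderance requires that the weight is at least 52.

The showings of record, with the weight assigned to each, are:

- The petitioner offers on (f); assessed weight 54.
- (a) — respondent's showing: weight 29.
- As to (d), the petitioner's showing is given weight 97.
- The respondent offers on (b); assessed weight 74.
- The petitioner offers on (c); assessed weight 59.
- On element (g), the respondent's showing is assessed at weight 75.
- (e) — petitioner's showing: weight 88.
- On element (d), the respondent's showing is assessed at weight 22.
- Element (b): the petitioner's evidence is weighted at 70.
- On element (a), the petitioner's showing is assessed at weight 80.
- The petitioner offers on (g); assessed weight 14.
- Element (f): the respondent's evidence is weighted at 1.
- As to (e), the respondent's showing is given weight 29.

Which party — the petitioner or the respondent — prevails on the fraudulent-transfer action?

— Issue I —
At Stage I.1 the petitioner must meet a more-likely-than-not showing (weight is at least 52): on (a) the weight is 80 less the opposing 29 gives net 51, < 52, so (a) does not meet the standard.
  Not every element is met, so the petitioner fails to carry Stage I.1.
The analysis ends at Stage I.1; the respondent prevails on this issue.
— Issue II —
Stage II.1 — burden on petitioner; standard: the preponderance of the evidence (weight is at least 49).
    (c): 59 ≥ 49 [met]
  Stage II.1 carried; the burden remains with the petitioner.
Stage II.2 — burden on petitioner; standard: a clear and cogent showing (weight is at least 70).
    (d): 97 − 22 = 75 ≥ 70 [met]
  The petitioner carries the last stage.
With every stage satisfied, the petitioner prevails on this issue.
— Issue III —
At Stage III.1 the petitioner must meet a preponderance (weight is at least 52): on (e) the weight is 88 less the opposing 29 gives net 59, which does reach 52, so (e) meets the standard; on (f) the weight is 54 less the opposing 1 gives net 53, ≥ 52, so (f) meets the standard.
  Stage III.1 is satisfied; the onus moves to the respondent.
At Stage III.2 the respondent must meet a preponderance (weight is at least 52): on (g) the weight is 75 less the opposing 14 gives net 61, ≥ 52, so (g) meets the standard.
  Stage III.2 carried; the final stage is satisfied.
All stages carried — the respondent prevails on this issue.
Per-issue: Issue I → respondent; Issue II → petitioner; Issue III → respondent. The petitioner must prevail on a majority of issues; overall, the respondent prevails.

respondent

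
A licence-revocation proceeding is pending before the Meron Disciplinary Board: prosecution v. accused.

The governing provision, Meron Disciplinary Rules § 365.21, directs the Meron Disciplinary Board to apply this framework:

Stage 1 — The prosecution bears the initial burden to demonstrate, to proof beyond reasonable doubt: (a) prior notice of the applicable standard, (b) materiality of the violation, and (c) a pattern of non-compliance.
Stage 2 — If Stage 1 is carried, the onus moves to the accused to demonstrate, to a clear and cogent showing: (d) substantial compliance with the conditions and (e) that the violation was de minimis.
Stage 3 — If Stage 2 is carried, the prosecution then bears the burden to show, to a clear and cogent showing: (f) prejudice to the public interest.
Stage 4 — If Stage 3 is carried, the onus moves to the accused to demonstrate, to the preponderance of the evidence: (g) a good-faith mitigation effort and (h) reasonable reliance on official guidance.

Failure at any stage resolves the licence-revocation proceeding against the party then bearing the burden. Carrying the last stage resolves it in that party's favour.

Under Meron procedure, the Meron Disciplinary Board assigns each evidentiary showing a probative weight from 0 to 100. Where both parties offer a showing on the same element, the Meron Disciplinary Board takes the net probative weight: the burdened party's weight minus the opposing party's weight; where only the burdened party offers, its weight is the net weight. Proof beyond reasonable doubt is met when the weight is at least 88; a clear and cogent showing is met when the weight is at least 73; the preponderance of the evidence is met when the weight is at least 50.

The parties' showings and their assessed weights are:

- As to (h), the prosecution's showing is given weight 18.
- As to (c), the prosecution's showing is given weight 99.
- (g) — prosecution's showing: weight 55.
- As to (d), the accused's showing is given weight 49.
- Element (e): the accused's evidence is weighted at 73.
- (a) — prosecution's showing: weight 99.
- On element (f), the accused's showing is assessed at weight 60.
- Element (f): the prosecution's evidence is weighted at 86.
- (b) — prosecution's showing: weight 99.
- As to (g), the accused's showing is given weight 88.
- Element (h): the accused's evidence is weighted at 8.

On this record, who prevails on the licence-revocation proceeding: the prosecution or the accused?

At Stage 1 the prosecution must meet proof beyond reasonable doubt (weight is at least 88): on (a) the weight is 99, ≥ 88, so (a) meets the standard; on (b) the weight is 99, ≥ 88, so (b) meets the standard; on (c) the weight is 99, ≥ 88, so (c) meets the standard.
  The prosecution carries Stage 1; the accused now bears the burden.
At Stage 2 the accused must meet a clear and cogent showing (weight is at least 73): on (d) the weight is 49, < 73, so (d) does not meet the standard; on (e) the weight is 73, which does reach 73, so (e) meets the standard.
  Not every element is met, so the accused fails to carry Stage 2.
The prosecution prevails.

prosecution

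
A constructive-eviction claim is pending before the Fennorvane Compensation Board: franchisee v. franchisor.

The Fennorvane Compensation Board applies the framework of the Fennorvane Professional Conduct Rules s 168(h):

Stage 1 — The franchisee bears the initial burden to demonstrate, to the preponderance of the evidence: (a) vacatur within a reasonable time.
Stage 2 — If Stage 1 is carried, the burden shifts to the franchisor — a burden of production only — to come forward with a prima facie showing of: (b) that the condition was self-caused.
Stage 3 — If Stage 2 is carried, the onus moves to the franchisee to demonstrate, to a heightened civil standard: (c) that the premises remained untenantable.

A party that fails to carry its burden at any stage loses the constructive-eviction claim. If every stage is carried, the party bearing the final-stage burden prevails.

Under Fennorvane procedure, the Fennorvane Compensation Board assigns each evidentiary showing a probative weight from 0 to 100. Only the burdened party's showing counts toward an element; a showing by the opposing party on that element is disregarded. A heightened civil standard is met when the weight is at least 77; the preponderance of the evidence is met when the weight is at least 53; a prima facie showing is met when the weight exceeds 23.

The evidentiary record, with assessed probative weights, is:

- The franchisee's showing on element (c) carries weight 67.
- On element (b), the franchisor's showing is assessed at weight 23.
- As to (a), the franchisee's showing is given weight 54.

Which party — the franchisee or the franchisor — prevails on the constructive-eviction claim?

franchisee

At Stage 1 the franchisee must meet the preponderance of the evidence (weight is at least 53): on (a) the weight is 54, ≥ 53, so (a) meets the standard.
  Stage 1 carried; the burden shifts to the franchisor.
At Stage 2 the franchisor must meet a prima facie showing (weight exceeds 23): on (b) the weight is 23, ≤ 23, so (b) does not meet the standard.
  Not every element is met, so the franchisor fails to carry Stage 2.
The analysis ends at Stage 2; the franchisee prevails.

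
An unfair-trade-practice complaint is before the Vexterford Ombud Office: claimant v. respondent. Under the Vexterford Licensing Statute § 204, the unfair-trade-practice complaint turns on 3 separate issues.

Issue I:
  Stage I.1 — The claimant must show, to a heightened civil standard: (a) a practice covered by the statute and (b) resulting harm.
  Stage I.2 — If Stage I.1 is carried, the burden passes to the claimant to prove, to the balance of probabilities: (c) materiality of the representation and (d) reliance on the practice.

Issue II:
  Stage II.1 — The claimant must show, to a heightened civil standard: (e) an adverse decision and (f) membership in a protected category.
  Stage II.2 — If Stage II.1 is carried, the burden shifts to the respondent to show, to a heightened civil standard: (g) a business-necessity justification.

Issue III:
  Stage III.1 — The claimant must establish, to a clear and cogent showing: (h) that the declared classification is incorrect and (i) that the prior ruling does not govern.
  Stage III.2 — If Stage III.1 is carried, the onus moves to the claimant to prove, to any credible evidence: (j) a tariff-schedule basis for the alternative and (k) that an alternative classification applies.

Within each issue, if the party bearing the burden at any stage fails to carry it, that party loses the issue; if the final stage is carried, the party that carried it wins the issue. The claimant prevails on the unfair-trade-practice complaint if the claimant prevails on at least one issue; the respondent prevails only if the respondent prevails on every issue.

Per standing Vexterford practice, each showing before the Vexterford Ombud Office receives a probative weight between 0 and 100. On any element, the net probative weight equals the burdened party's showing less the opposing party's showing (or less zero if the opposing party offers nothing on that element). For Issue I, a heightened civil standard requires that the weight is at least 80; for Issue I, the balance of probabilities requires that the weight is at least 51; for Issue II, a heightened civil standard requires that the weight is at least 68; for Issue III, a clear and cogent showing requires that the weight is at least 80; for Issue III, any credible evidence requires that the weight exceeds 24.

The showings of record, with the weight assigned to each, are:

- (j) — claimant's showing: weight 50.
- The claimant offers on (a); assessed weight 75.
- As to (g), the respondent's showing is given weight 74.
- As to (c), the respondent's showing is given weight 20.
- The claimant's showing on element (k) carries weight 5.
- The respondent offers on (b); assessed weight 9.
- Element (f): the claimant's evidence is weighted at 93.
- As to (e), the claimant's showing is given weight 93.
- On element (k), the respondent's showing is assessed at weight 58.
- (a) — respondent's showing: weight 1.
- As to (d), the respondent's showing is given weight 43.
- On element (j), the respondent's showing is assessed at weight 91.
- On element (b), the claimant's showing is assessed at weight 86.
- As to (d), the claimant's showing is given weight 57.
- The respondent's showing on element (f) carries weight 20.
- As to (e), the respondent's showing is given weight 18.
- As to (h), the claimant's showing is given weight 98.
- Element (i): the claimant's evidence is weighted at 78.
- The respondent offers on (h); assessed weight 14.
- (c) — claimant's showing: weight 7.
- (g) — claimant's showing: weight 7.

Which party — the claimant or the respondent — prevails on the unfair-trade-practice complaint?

— Issue I —
At Stage I.1 the claimant must meet a heightened civil standard (weight is at least 80): on (a) the weight is 75 less the opposing 1 gives net 74, which does not reach 80, so (a) does not meet the standard; on (b) the weight is 86 less the opposing 9 gives net 77, < 80, so (b) does not meet the standard.
  The claimant does not carry Stage I.1.
So the respondent prevails on this issue.
— Issue II —
Stage II.1 — burden on claimant; standard: a heightened civil standard (weight is at least 68).
    (e): 93 − 18 = 75 ≥ 68 [met]
    (f): 93 − 20 = 73 ≥ 68 [met]
  Stage II.1 is satisfied; the onus moves to the respondent.
Stage II.2 — burden on respondent; standard: a heightened civil standard (weight is at least 68).
    (g): 74 − 7 = 67 < 68 [not met]
  The respondent does not carry Stage II.2.
The claimant prevails on this issue.
— Issue III —
Stage III.1 — burden on claimant; standard: a clear and cogent showing (weight is at least 80).
    (h): 98 − 14 = 84 ≥ 80 [met]
    (i): 78 < 80 [not met]
  Not every element is met, so the claimant fails to carry Stage III.1.
The analysis ends at Stage III.1; the respondent prevails on this issue.
Per-issue: Issue I → respondent; Issue II → claimant; Issue III → respondent. The claimant must prevail on at least one issue; overall, the claimant prevails.

claimant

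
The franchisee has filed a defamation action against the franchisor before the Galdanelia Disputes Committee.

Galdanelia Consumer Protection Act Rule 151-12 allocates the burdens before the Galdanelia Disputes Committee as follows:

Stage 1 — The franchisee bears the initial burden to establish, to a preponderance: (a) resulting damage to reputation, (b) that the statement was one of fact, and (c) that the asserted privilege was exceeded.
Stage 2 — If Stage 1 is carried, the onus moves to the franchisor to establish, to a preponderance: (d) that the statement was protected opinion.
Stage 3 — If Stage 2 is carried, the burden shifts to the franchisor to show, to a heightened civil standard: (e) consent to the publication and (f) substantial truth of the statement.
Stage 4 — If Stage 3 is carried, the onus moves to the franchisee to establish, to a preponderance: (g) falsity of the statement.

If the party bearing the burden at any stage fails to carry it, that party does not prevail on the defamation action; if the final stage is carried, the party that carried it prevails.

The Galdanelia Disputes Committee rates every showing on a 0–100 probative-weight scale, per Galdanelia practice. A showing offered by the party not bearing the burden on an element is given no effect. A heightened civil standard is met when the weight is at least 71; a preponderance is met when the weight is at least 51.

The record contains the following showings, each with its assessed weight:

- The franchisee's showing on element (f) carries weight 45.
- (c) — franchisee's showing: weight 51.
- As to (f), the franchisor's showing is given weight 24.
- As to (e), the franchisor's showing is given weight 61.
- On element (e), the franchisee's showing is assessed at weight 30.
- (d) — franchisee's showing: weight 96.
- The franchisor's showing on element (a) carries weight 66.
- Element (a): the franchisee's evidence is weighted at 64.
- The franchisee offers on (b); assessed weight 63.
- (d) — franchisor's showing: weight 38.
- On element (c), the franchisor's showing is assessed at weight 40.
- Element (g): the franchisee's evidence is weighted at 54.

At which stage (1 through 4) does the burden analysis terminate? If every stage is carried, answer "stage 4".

stage 2

Stage 1 — burden on franchisee; standard: a preponderance (weight is at least 51).
    (a): 64 (franchisor's 66 disregarded) ≥ 51 [met]
    (b): 63 ≥ 51 [met]
    (c): 51 (franchisor's 40 disregarded) ≥ 51 [met]
  The franchisee carries Stage 1; the franchisor now bears the burden.
Stage 2 — burden on franchisor; standard: a preponderance (weight is at least 51).
    (d): 38 (franchisee's 96 disregarded) < 51 [not met]
  Stage 2 not carried; the franchisor fails its burden.
The franchisee prevails.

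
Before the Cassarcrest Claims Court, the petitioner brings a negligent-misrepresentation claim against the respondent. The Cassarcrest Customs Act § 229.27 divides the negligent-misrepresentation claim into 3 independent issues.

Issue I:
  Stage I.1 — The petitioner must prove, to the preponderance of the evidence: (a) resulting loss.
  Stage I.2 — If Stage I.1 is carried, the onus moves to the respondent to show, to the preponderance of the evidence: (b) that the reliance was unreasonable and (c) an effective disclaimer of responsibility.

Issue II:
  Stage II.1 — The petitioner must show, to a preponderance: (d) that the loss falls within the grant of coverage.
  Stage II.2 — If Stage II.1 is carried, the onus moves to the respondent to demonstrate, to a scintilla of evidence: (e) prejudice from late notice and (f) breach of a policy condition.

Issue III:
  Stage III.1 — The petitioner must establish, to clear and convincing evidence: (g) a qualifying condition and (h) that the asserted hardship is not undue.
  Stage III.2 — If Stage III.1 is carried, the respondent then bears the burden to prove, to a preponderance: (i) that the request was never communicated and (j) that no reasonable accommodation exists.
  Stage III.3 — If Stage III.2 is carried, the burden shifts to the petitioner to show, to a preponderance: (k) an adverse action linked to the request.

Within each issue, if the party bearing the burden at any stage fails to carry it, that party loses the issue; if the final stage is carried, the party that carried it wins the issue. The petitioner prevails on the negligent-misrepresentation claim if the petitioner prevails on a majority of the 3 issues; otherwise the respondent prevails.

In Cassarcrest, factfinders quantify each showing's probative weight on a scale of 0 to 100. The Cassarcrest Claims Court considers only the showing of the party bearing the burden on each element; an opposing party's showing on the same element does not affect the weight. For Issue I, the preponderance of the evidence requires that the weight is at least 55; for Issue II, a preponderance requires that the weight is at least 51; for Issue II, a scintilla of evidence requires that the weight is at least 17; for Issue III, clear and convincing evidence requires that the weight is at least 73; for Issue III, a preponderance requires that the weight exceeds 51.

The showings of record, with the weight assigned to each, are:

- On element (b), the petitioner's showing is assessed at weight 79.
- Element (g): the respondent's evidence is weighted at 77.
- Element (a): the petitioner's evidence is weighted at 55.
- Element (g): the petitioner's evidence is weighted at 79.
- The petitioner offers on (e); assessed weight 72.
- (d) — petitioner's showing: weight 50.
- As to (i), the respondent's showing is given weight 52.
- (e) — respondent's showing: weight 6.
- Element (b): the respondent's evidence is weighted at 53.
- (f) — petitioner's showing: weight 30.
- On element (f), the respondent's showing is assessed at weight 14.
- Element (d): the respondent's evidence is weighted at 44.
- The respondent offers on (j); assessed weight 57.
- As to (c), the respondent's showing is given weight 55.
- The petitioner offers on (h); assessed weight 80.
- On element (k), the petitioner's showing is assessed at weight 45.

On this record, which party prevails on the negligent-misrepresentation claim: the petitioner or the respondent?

respondent

— Issue I —
Stage I.1 — burden on petitioner; standard: the preponderance of the evidence (weight is at least 55).
    (a): 55 ≥ 55 [met]
  Stage I.1 carried; the burden shifts to the respondent.
Stage I.2 — burden on respondent; standard: the preponderance of the evidence (weight is at least 55).
    (b): 53 (petitioner's 79 disregarded) < 55 [not met]
    (c): 55 ≥ 55 [met]
  Not every element is met, so the respondent fails to carry Stage I.2.
The analysis ends at Stage I.2; the petitioner prevails on this issue.
— Issue II —
At Stage II.1 the petitioner must meet a preponderance (weight is at least 51): on (d) the weight is 50 (the respondent's 44 is given no effect), < 51, so (d) does not meet the standard.
  The petitioner does not carry Stage II.1.
The respondent prevails on this issue.
— Issue III —
At Stage III.1 the petitioner must meet clear and convincing evidence (weight is at least 73): on (g) the weight is 79 (the respondent's 77 is given no effect), which does reach 73, so (g) meets the standard; on (h) the weight is 80, which does reach 73, so (h) meets the standard.
  All elements met. The burden passes to the respondent.
At Stage III.2 the respondent must meet a preponderance (weight exceeds 51): on (i) the weight is 52, > 51, so (i) meets the standard; on (j) the weight is 57, which does exceed 51, so (j) meets the standard.
  Stage III.2 is satisfied; the onus moves to the petitioner.
At Stage III.3 the petitioner must meet a preponderance (weight exceeds 51): on (k) the weight is 45, which does not exceed 51, so (k) does not meet the standard.
  Stage III.3 not carried; the petitioner fails its burden.
So the respondent prevails on this issue.
Per-issue: Issue I → petitioner; Issue II → respondent; Issue III → respondent. The petitioner must prevail on a majority of issues; overall, the respondent prevails.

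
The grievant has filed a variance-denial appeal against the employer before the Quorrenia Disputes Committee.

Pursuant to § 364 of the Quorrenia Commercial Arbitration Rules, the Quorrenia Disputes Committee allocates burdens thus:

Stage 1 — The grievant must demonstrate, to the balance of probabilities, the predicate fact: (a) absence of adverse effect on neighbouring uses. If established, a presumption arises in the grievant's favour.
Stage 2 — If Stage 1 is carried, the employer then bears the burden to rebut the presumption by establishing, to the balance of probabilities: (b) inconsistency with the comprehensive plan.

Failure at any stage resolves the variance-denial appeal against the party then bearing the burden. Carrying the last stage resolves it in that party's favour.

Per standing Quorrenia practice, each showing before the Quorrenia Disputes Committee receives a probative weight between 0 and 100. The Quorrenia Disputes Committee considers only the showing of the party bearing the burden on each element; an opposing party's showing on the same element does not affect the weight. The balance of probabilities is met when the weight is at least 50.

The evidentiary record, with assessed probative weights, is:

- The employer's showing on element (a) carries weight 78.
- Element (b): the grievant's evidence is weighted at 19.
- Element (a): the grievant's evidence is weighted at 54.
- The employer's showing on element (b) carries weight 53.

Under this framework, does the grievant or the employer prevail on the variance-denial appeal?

employer

At Stage 1 the grievant must meet the balance of probabilities (weight is at least 50): on (a) the weight is 54 (the employer's 78 is given no effect), ≥ 50, so (a) meets the standard.
  Stage 1 is satisfied; the onus moves to the employer.
At Stage 2 the employer must meet the balance of probabilities (weight is at least 50): on (b) the weight is 53 (the grievant's 19 is given no effect), which does reach 50, so (b) meets the standard.
  Stage 2 carried; the final stage is satisfied.
Every stage carried; the employer prevails.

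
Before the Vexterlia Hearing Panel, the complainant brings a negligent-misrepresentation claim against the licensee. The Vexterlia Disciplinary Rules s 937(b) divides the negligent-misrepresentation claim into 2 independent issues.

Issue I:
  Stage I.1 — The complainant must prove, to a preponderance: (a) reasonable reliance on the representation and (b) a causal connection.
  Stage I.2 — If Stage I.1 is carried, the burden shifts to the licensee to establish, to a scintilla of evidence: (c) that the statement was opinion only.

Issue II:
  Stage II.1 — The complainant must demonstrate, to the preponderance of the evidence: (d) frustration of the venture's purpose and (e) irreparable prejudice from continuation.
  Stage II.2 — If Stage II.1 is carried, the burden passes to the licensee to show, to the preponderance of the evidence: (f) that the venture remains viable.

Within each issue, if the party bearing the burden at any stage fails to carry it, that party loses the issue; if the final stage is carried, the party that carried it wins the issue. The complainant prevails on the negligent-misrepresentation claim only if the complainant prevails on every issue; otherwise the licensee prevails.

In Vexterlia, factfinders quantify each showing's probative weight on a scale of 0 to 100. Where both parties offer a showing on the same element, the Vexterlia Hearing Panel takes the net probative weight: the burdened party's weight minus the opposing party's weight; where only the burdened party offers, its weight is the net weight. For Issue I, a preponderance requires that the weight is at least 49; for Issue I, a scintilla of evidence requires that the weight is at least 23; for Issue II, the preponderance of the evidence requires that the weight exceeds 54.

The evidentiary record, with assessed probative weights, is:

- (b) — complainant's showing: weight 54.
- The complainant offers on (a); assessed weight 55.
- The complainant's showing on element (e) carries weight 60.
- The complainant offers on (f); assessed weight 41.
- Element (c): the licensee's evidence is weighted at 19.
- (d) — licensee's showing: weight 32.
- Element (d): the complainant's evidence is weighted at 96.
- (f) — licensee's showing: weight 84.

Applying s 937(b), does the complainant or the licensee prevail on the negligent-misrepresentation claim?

complainant

— Issue I —
Stage I.1 (complainant, a preponderance, weight is at least 49): (a) 55 ≥ 49 — meets; (b) 54 ≥ 49 — meets.
  All elements met. The burden passes to the licensee.
Stage I.2 (licensee, a scintilla of evidence, weight is at least 23): (c) 19 < 23 — fails.
  Not every element is met, so the licensee fails to carry Stage I.2.
The analysis ends at Stage I.2; the complainant prevails on this issue.
— Issue II —
Stage II.1 — burden on complainant; standard: the preponderance of the evidence (weight exceeds 54).
    (d): 96 − 32 = 64 > 54 [met]
    (e): 60 > 54 [met]
  Stage II.1 is satisfied; the onus moves to the licensee.
Stage II.2 — burden on licensee; standard: the preponderance of the evidence (weight exceeds 54).
    (f): 84 − 41 = 43 ≤ 54 [not met]
  Stage II.2 not carried; the licensee fails its burden.
The analysis ends at Stage II.2; the complainant prevails on this issue.
Per-issue: Issue I → complainant; Issue II → complainant. The complainant must prevail on every issue; overall, the complainant prevails.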